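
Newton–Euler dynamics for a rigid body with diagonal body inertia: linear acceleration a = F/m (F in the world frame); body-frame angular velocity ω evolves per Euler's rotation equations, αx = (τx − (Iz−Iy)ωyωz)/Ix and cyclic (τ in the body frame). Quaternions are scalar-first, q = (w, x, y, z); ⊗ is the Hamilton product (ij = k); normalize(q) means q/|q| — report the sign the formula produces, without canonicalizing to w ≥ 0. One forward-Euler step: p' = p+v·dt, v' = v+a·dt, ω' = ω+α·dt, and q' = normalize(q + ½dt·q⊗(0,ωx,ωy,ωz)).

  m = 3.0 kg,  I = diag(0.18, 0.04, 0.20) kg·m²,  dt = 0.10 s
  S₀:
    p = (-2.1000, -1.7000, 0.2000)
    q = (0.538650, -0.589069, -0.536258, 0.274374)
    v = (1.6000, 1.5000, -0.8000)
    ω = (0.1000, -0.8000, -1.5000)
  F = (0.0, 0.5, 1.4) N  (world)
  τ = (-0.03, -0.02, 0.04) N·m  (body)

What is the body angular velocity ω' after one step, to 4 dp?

ω' = (-0.0233, -0.8575, -1.4856)

angular accel α = (-1.2333, -0.5750, 0.1440)
ω + α·dt = (-0.0233, -0.8575, -1.4856)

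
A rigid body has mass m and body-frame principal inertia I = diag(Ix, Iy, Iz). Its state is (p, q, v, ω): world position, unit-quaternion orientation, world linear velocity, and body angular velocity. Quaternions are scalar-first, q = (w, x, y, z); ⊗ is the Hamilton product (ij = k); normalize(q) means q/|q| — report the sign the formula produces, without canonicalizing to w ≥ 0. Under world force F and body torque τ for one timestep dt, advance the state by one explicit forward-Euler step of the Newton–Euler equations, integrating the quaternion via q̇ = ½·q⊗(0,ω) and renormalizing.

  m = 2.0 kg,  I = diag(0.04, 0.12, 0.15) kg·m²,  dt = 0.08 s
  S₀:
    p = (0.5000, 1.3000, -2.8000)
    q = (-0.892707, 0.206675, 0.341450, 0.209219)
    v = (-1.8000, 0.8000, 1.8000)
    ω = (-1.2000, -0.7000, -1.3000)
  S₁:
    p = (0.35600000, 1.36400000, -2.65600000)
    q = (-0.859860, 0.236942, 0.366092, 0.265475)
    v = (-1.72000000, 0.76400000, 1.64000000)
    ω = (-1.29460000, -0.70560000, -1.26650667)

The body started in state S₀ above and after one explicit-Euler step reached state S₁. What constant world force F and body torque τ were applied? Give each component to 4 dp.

rate change Δω = (-0.09460000, -0.00560000, 0.03349333)
precession coupling = (0.0273, -0.1716, 0.0672)
I·α + gyro = (-0.0200, -0.1800, 0.1300)
Δv = v₁−v₀ = (0.08000000, -0.03600000, -0.16000000)
m·(v₁−v₀)/dt = (2.0000, -0.9000, -4.0000)

F = (2.0000, -0.9000, -4.0000)
τ = (-0.0200, -0.1800, 0.1300)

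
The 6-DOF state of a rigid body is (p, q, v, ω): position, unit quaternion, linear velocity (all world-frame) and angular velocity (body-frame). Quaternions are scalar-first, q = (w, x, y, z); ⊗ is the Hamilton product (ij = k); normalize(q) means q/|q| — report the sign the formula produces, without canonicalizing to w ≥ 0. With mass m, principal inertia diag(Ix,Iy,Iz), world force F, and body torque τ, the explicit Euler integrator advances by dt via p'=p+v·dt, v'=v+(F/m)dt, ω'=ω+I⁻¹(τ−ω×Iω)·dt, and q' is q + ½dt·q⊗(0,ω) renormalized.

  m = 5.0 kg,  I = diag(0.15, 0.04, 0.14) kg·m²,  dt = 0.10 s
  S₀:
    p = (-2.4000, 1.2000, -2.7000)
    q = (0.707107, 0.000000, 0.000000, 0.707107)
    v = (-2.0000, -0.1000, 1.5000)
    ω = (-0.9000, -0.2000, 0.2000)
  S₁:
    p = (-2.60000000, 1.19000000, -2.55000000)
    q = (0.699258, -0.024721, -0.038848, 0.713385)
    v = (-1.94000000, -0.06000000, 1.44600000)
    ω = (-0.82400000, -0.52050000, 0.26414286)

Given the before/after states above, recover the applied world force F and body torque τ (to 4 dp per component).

rate change Δω = (0.07600000, -0.32050000, 0.06414286)
precession coupling = (-0.0040, -0.0018, -0.0198)
τ = I·(Δω/dt) + ω₀×(Iω₀) = (0.1100, -0.1300, 0.0700)
v₁ − v₀ = (0.06000000, 0.04000000, -0.05400000)
F = m·Δv/dt = (3.0000, 2.0000, -2.7000)

F = (3.0000, 2.0000, -2.7000)
τ = (0.1100, -0.1300, 0.0700)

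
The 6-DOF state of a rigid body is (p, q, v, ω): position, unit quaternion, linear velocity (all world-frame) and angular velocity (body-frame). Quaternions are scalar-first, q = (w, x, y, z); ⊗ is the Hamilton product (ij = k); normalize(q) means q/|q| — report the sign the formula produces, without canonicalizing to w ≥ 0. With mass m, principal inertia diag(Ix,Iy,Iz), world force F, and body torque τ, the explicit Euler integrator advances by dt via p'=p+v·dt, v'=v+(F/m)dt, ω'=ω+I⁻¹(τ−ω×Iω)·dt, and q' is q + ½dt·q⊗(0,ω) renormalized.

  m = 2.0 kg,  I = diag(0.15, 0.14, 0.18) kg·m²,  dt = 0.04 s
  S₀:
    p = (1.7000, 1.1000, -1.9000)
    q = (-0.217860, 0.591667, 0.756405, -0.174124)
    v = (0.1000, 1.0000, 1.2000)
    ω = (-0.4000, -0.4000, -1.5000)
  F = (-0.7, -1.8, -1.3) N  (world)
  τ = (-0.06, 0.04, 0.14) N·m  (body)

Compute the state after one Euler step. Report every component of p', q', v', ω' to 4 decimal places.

a = F/m = (-0.3500, -0.9000, -0.6500)
p' = p + v·dt = (1.7040, 1.1400, -1.8520)
new velocity v' = (0.0860, 0.9640, 1.1740)
angular accel α = (-0.5600, 0.4143, 0.7867)
ω + α·dt = (-0.4224, -0.3834, -1.4685)
Hamilton product q⊗(0,ω) = (0.2780428, -1.1171131, 1.0442941, 0.3926852)
updated quaternion q' = (-0.2122, 0.5690, 0.7769, -0.1662)

p' = (1.7040, 1.1400, -1.8520)
q' = (-0.2122, 0.5690, 0.7769, -0.1662)
v' = (0.0860, 0.9640, 1.1740)
ω' = (-0.4224, -0.3834, -1.4685)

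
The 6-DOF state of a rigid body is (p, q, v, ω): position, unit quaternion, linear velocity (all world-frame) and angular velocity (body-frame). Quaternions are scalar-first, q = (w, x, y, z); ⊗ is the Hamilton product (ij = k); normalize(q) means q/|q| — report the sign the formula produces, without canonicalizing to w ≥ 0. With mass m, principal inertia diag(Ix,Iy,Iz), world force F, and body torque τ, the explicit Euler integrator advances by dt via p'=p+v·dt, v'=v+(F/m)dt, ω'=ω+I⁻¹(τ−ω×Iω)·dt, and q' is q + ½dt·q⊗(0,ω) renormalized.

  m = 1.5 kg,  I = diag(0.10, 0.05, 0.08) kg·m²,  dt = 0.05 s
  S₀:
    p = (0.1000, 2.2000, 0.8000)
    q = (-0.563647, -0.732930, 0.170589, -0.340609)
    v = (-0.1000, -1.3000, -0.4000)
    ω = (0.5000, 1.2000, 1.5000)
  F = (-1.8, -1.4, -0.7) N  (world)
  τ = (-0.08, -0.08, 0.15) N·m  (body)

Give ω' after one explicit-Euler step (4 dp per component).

angular accel α = (-1.3400, -1.9000, 2.2500)
ω + α·dt = (0.4330, 1.1050, 1.6125)

ω' = (0.4330, 1.1050, 1.6125)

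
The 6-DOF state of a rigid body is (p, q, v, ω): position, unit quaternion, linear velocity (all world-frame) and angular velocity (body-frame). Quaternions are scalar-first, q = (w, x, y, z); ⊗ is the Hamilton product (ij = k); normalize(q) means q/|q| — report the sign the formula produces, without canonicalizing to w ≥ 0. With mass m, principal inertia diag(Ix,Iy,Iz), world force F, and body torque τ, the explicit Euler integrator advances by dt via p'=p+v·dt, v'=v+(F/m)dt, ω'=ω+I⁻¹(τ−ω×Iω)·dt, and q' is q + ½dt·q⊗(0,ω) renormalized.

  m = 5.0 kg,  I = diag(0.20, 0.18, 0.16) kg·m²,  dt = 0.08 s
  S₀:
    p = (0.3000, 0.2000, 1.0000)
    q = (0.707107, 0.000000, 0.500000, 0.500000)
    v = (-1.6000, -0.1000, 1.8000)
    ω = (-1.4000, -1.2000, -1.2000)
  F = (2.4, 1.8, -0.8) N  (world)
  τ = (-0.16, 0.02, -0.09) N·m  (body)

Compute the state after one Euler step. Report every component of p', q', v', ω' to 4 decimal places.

angular accel α = (-0.6560, -0.2622, -0.3525)
ω' = ω + α·dt = (-1.4525, -1.2210, -1.2282)
Hamilton product q⊗(0,ω) = (1.2000000, -0.9899498, -1.5485284, -0.1485284)
q + ½dt·q⊗(0,ω), renormalized = (0.7522, -0.0394, 0.4364, 0.4922)
new position p' = (0.1720, 0.1920, 1.1440)
v + (F/m)dt = (-1.5616, -0.0712, 1.7872)

p' = (0.1720, 0.1920, 1.1440)
q' = (0.7522, -0.0394, 0.4364, 0.4922)
v' = (-1.5616, -0.0712, 1.7872)
ω' = (-1.4525, -1.2210, -1.2282)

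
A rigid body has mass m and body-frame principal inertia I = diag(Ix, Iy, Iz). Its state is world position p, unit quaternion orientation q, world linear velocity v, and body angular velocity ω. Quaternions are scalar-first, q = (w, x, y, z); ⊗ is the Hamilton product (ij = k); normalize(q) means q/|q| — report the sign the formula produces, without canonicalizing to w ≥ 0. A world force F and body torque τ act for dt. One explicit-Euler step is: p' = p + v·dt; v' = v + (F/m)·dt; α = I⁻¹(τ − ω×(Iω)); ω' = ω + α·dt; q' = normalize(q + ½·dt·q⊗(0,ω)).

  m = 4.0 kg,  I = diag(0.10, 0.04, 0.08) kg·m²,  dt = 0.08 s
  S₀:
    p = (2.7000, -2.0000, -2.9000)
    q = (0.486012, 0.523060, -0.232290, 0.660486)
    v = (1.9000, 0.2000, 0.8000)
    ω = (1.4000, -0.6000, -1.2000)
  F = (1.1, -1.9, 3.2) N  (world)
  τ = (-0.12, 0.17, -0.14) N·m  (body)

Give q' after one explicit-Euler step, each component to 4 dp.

2q̇ = q⊗(0,ω) = (-0.0790748, 1.3554564, 1.2607452, -0.5718444)
q' = normalize(q + ½dt·q⊗(0,ω)) = (0.4814, 0.5755, -0.1813, 0.6357)

q' = (0.4814, 0.5755, -0.1813, 0.6357)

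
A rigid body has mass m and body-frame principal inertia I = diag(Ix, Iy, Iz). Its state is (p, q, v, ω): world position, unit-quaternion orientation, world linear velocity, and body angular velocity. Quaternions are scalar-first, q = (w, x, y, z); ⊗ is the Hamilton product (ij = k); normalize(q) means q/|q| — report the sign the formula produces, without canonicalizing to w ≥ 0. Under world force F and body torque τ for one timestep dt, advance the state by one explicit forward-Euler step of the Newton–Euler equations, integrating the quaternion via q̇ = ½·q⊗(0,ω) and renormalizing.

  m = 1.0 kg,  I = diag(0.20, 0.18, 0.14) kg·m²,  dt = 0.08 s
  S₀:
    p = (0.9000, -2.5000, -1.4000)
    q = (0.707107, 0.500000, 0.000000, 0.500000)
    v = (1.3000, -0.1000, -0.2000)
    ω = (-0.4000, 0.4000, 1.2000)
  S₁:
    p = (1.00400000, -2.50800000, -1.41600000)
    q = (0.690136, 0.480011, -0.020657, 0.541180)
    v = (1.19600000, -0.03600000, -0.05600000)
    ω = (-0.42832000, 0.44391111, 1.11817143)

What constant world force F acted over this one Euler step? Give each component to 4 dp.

v₁ − v₀ = (-0.10400000, 0.06400000, 0.14400000)
m·(v₁−v₀)/dt = (-1.3000, 0.8000, 1.8000)

F = (-1.3000, 0.8000, 1.8000)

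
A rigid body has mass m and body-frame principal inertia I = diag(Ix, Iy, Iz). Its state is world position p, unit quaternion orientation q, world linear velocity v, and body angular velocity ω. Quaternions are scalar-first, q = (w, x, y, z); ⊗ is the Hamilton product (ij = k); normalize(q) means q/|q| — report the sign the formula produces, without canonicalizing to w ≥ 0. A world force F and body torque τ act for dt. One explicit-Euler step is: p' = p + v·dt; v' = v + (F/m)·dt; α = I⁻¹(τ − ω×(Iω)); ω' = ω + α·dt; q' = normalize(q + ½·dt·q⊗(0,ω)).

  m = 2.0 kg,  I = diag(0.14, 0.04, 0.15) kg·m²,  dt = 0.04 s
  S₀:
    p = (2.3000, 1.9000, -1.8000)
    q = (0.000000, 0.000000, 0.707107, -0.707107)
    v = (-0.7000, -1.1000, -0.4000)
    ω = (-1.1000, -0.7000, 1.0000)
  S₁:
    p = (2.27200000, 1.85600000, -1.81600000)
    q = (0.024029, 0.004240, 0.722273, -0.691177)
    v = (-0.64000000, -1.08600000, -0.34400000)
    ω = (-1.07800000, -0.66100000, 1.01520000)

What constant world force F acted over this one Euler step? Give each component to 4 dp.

velocity change Δv = (0.06000000, 0.01400000, 0.05600000)
m·(v₁−v₀)/dt = (3.0000, 0.7000, 2.8000)

F = (3.0000, 0.7000, 2.8000)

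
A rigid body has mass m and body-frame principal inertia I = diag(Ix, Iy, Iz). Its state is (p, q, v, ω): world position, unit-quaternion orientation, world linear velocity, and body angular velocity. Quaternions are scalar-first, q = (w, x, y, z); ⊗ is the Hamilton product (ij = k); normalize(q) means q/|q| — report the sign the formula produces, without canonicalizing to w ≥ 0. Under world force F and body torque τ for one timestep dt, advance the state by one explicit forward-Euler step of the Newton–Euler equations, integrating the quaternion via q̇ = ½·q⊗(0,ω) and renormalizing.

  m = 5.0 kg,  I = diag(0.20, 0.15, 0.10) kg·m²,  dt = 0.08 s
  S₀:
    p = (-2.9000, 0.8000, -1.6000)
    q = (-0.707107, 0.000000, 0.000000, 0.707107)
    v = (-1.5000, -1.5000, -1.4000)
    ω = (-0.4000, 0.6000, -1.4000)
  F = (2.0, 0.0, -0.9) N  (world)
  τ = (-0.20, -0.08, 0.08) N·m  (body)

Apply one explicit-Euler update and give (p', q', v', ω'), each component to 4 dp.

new position p' = (-3.0200, 0.6800, -1.7120)
v + (F/m)dt = (-1.4680, -1.5000, -1.4144)
(τ − ω×Iω)/I = (-1.2100, -0.9067, 0.6800)
new body rate ω' = (-0.4968, 0.5275, -1.3456)
q⊗(0,ω) = (0.9899498, -0.1414214, -0.7071070, 0.9899498)
q + ½dt·q⊗(0,ω), renormalized = (-0.6662, -0.0056, -0.0282, 0.7452)

p' = (-3.0200, 0.6800, -1.7120)
q' = (-0.6662, -0.0056, -0.0282, 0.7452)
v' = (-1.4680, -1.5000, -1.4144)
ω' = (-0.4968, 0.5275, -1.3456)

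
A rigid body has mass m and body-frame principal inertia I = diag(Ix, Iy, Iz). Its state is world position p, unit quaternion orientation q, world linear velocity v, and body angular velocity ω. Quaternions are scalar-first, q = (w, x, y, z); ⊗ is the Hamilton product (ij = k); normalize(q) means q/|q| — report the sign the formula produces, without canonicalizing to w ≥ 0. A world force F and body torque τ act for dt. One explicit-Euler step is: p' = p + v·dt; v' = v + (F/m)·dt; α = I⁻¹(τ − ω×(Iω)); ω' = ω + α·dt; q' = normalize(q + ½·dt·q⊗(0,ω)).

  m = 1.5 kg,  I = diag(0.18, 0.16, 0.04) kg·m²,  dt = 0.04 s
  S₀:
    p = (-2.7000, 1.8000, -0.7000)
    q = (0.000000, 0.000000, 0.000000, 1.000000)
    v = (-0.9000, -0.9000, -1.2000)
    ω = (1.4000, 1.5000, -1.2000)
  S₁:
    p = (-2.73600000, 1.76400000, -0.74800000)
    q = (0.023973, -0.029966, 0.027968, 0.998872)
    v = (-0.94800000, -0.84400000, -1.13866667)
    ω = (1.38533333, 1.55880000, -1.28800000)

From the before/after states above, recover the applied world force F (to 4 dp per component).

F = (-1.8000, 2.1000, 2.3000)

Δv = v₁−v₀ = (-0.04800000, 0.05600000, 0.06133333)
applied force F = (-1.8000, 2.1000, 2.3000)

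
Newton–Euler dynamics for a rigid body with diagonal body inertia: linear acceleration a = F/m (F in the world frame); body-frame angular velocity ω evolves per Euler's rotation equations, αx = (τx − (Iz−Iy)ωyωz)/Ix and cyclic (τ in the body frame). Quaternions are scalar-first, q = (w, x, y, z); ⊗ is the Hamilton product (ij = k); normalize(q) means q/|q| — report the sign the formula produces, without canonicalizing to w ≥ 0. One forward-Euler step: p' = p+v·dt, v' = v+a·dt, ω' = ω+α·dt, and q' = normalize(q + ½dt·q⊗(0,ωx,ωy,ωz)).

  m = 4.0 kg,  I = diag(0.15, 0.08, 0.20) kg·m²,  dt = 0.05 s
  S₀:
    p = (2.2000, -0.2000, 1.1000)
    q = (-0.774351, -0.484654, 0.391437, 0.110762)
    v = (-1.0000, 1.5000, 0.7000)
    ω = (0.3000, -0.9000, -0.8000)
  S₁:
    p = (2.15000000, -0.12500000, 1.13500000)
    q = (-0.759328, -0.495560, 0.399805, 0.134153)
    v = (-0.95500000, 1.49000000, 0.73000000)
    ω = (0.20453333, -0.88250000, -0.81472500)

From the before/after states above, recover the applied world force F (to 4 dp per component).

F = (3.6000, -0.8000, 2.4000)

Δv = v₁−v₀ = (0.04500000, -0.01000000, 0.03000000)
F = m·Δv/dt = (3.6000, -0.8000, 2.4000)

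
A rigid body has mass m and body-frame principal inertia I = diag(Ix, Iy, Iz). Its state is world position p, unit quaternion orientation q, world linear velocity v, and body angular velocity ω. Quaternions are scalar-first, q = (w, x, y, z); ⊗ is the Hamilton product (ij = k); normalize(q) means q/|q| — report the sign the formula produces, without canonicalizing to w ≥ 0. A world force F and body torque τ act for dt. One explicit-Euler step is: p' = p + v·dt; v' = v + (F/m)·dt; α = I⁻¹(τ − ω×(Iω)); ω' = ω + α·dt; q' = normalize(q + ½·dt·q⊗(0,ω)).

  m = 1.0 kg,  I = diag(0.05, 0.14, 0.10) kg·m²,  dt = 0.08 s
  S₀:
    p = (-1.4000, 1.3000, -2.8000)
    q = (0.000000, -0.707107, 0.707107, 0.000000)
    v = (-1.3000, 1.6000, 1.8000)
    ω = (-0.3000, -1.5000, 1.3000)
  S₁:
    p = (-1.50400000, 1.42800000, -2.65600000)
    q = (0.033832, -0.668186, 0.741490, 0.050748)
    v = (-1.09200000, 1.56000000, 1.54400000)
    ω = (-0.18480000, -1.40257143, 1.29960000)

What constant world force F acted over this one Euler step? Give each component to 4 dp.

F = (2.6000, -0.5000, -3.2000)

Δv = v₁−v₀ = (0.20800000, -0.04000000, -0.25600000)
m·(v₁−v₀)/dt = (2.6000, -0.5000, -3.2000)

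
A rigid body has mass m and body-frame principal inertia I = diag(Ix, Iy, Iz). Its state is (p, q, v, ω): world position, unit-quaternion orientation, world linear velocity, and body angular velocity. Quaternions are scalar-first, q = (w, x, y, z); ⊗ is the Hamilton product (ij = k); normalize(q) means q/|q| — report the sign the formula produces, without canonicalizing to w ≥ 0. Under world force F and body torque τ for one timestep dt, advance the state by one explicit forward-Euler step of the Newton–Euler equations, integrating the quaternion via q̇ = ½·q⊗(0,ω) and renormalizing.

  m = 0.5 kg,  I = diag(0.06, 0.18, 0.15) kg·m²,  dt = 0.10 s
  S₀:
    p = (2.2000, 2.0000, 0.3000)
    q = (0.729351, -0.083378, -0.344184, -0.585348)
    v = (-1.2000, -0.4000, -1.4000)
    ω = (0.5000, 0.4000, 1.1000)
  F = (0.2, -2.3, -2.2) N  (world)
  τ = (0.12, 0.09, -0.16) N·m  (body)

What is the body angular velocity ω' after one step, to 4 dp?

ω' = (0.7220, 0.4775, 0.9773)

α = I⁻¹(τ − ω×Iω) = (2.2200, 0.7750, -1.2267)
ω + α·dt = (0.7220, 0.4775, 0.9773)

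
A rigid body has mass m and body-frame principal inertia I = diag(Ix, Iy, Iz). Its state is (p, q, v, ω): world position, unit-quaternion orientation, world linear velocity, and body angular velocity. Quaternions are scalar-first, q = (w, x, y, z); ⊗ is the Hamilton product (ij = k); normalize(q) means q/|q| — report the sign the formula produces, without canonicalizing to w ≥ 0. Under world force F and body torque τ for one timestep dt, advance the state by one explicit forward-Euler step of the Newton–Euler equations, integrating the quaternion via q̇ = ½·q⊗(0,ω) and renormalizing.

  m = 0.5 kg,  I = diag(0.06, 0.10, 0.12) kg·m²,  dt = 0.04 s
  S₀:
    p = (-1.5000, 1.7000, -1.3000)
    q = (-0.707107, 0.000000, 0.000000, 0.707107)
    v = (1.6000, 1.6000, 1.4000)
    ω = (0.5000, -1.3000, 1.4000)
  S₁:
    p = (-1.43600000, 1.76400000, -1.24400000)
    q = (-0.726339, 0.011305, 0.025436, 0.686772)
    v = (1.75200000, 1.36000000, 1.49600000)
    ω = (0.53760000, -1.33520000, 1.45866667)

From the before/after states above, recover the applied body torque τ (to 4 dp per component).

τ = (0.0200, -0.1300, 0.1500)

Δω = ω₁−ω₀ = (0.03760000, -0.03520000, 0.05866667)
ω₀×(Iω₀) = (-0.0364, -0.0420, -0.0260)
applied torque τ = (0.0200, -0.1300, 0.1500)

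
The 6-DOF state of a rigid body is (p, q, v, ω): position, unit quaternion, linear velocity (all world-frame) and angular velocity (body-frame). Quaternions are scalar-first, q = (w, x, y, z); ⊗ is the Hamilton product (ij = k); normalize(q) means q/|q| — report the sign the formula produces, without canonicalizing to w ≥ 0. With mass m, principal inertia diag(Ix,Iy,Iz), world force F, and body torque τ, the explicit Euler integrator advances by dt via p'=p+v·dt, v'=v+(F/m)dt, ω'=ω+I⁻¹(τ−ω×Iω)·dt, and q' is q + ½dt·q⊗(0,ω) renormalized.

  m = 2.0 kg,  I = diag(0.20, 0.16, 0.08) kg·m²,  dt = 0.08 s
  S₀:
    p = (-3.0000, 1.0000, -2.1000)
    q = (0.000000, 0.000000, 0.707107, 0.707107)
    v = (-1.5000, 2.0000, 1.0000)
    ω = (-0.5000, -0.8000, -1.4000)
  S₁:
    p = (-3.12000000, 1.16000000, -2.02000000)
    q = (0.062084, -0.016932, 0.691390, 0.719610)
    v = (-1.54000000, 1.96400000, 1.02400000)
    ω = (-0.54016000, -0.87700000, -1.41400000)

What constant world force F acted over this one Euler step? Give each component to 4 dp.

Δv = v₁−v₀ = (-0.04000000, -0.03600000, 0.02400000)
m·(v₁−v₀)/dt = (-1.0000, -0.9000, 0.6000)

F = (-1.0000, -0.9000, 0.6000)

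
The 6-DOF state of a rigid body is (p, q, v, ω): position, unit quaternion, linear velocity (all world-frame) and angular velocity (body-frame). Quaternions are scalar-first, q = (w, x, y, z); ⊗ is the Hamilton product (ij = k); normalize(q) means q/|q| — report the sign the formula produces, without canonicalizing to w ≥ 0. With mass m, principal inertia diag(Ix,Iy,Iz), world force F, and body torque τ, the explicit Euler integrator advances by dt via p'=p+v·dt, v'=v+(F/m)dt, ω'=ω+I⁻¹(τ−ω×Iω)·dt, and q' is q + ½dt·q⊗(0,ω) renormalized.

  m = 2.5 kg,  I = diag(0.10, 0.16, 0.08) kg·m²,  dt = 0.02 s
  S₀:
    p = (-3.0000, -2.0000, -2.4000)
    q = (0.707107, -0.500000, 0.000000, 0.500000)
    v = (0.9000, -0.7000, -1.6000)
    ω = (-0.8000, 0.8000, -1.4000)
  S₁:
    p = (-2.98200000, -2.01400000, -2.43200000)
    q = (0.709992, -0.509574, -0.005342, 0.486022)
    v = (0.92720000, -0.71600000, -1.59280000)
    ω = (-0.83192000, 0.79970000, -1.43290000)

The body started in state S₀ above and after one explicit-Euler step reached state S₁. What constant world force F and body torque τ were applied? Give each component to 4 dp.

Δv = v₁−v₀ = (0.02720000, -0.01600000, 0.00720000)
F = m·Δv/dt = (3.4000, -2.0000, 0.9000)
rate change Δω = (-0.03192000, -0.00030000, -0.03290000)
ω₀×(Iω₀) = (0.0896, 0.0224, -0.0384)
τ = I·(Δω/dt) + ω₀×(Iω₀) = (-0.0700, 0.0200, -0.1700)

F = (3.4000, -2.0000, 0.9000)
τ = (-0.0700, 0.0200, -0.1700)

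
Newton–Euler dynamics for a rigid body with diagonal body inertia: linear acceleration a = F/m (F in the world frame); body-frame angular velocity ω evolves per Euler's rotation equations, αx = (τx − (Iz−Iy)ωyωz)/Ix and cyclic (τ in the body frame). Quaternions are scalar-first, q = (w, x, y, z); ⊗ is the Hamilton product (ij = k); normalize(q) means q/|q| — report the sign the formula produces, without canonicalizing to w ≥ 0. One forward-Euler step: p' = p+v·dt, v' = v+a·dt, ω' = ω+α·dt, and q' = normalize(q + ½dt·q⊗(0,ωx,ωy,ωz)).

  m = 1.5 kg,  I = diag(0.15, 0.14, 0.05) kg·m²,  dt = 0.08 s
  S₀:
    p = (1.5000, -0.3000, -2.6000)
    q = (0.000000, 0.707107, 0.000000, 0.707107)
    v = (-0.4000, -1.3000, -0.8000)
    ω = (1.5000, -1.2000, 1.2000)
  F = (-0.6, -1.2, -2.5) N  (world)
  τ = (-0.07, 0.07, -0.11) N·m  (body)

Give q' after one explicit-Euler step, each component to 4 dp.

q' = (-0.0761, 0.7380, 0.0085, 0.6704)

Hamilton product q⊗(0,ω) = (-1.9091889, 0.8485284, 0.2121321, -0.8485284)
updated quaternion q' = (-0.0761, 0.7380, 0.0085, 0.6704)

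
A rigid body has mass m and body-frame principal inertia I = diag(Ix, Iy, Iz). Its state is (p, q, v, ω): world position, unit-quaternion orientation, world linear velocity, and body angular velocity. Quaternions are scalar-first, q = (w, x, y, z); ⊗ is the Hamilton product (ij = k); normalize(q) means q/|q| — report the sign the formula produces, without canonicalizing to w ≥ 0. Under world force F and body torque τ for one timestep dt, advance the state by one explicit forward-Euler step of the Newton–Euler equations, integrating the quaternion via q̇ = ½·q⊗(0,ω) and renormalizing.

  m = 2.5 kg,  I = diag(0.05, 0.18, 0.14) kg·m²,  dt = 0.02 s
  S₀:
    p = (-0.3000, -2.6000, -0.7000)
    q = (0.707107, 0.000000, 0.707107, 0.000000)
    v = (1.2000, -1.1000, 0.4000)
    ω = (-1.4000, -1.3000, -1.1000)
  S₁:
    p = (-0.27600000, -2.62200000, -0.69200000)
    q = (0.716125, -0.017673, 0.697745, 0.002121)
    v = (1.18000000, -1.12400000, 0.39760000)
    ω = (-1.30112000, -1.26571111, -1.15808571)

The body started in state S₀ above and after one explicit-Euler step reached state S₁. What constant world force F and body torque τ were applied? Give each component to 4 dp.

F = (-2.5000, -3.0000, -0.3000)
τ = (0.1900, 0.1700, -0.1700)

v₁ − v₀ = (-0.02000000, -0.02400000, -0.00240000)
applied force F = (-2.5000, -3.0000, -0.3000)
ω₁ − ω₀ = (0.09888000, 0.03428889, -0.05808571)
ω₀×(Iω₀) = (-0.0572, -0.1386, 0.2366)
I·α + gyro = (0.1900, 0.1700, -0.1700)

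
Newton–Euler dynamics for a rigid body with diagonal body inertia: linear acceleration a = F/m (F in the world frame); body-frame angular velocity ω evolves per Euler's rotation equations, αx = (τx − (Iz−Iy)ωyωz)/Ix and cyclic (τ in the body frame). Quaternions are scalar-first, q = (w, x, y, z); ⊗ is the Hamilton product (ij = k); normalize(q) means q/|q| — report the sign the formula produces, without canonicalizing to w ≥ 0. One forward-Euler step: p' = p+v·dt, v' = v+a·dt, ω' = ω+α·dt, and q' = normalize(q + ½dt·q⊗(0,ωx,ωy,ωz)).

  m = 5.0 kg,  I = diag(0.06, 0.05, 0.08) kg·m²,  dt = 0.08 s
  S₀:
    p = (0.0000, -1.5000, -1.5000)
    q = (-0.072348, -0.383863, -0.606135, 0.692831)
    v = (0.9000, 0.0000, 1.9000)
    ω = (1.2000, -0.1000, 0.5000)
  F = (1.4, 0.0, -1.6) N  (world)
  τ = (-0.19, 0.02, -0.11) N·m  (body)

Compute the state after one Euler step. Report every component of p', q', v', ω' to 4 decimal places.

p' = (0.0720, -1.5000, -1.3480)
q' = (-0.0701, -0.3961, -0.5641, 0.7210)
v' = (0.9224, 0.0000, 1.8744)
ω' = (0.9487, -0.0488, 0.3888)

precession coupling ω×(Iω) = (-0.0015, -0.0120, 0.0012)
α = I⁻¹(τ − ω×Iω) = (-3.1417, 0.6400, -1.3900)
new body rate ω' = (0.9487, -0.0488, 0.3888)
2q̇ = q⊗(0,ω) = (0.0536066, -0.3206020, 1.0305635, 0.7295743)
q + ½dt·q⊗(0,ω), renormalized = (-0.0701, -0.3961, -0.5641, 0.7210)
p' = p + v·dt = (0.0720, -1.5000, -1.3480)
v' = v + a·dt = (0.9224, 0.0000, 1.8744)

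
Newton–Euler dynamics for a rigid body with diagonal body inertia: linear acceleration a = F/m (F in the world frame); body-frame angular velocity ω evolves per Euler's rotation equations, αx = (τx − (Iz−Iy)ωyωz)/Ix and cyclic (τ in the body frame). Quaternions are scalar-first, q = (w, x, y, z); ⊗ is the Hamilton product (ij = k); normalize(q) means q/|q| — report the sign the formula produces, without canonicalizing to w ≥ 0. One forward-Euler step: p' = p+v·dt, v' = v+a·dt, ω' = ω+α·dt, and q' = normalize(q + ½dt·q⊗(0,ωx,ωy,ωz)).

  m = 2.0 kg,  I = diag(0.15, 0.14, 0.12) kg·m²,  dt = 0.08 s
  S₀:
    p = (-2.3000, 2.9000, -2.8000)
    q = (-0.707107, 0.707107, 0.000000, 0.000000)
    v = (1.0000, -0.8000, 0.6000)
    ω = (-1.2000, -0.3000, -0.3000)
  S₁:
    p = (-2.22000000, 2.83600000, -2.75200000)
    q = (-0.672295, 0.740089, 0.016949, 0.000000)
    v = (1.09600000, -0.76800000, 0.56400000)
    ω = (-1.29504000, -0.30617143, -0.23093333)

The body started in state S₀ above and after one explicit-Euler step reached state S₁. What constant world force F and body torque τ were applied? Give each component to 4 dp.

Δv = v₁−v₀ = (0.09600000, 0.03200000, -0.03600000)
applied force F = (2.4000, 0.8000, -0.9000)
Δω = ω₁−ω₀ = (-0.09504000, -0.00617143, 0.06906667)
gyro term ω₀×Iω₀ = (-0.0018, 0.0108, -0.0036)
τ = I·(Δω/dt) + ω₀×(Iω₀) = (-0.1800, 0.0000, 0.1000)

F = (2.4000, 0.8000, -0.9000)
τ = (-0.1800, 0.0000, 0.1000)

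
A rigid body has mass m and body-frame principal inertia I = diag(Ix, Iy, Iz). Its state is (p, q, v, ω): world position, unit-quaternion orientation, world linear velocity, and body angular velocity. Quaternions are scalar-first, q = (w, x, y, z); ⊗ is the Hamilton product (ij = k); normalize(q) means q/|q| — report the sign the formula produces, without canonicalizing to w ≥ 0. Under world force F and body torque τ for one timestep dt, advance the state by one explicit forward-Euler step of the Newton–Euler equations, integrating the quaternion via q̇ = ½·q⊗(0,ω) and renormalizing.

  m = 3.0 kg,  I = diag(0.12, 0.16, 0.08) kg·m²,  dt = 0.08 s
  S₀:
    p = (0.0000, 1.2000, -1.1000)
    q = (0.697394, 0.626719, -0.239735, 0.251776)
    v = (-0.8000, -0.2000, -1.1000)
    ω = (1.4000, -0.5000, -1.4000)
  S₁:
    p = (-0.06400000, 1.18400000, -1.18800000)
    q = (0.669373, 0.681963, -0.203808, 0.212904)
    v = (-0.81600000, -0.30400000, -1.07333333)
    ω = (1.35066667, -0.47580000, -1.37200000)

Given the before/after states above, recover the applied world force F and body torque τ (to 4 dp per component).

Δv = v₁−v₀ = (-0.01600000, -0.10400000, 0.02666667)
m·(v₁−v₀)/dt = (-0.6000, -3.9000, 1.0000)
ω₁ − ω₀ = (-0.04933333, 0.02420000, 0.02800000)
τ = I·(Δω/dt) + ω₀×(Iω₀) = (-0.1300, -0.0300, 0.0000)

F = (-0.6000, -3.9000, 1.0000)
τ = (-0.1300, -0.0300, 0.0000)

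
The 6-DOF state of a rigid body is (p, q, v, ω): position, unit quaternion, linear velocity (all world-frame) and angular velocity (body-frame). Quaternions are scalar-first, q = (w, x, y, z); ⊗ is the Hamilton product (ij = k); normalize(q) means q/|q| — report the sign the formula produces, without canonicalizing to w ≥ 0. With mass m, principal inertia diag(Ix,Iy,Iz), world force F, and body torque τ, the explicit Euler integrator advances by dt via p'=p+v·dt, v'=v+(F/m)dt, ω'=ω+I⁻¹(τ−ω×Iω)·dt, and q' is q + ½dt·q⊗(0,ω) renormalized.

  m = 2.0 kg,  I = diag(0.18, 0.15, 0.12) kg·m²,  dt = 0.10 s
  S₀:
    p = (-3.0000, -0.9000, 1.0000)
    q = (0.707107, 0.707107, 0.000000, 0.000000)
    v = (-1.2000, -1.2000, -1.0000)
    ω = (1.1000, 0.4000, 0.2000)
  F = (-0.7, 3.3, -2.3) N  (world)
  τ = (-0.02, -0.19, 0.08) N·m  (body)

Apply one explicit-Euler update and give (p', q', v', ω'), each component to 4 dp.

p + v·dt = (-3.1200, -1.0200, 0.9000)
v' = v + a·dt = (-1.2350, -1.0350, -1.1150)
gyro term ω×Iω = (-0.0024, 0.0132, -0.0132)
(τ − ω×Iω)/I = (-0.0978, -1.3547, 0.7767)
ω' = ω + α·dt = (1.0902, 0.2645, 0.2777)
Hamilton product q⊗(0,ω) = (-0.7778177, 0.7778177, 0.1414214, 0.4242642)
updated quaternion q' = (0.6670, 0.7447, 0.0071, 0.0212)

p' = (-3.1200, -1.0200, 0.9000)
q' = (0.6670, 0.7447, 0.0071, 0.0212)
v' = (-1.2350, -1.0350, -1.1150)
ω' = (1.0902, 0.2645, 0.2777)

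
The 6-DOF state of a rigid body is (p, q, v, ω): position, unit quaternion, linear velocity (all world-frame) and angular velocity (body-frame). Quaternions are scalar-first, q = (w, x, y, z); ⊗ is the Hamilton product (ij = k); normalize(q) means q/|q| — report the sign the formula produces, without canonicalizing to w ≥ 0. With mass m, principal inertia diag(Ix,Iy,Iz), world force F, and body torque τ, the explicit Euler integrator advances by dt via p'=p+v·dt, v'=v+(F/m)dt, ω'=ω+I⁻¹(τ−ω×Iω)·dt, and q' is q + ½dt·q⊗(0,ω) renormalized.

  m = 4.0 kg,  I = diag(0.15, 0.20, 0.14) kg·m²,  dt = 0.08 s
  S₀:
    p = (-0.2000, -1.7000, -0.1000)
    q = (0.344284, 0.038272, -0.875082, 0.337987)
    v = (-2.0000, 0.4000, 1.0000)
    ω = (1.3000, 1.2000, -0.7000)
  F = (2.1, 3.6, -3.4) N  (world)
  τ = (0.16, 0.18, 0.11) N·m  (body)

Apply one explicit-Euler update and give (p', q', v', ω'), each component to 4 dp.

angular accel α = (0.7307, 0.9455, 0.2286)
ω + α·dt = (1.3585, 1.2756, -0.6817)
2q̇ = q⊗(0,ω) = (1.2369357, 0.6545422, 0.8793143, 0.9425342)
q + ½dt·q⊗(0,ω), renormalized = (0.3926, 0.0643, -0.8375, 0.3746)
p + v·dt = (-0.3600, -1.6680, -0.0200)
v + (F/m)dt = (-1.9580, 0.4720, 0.9320)

p' = (-0.3600, -1.6680, -0.0200)
q' = (0.3926, 0.0643, -0.8375, 0.3746)
v' = (-1.9580, 0.4720, 0.9320)
ω' = (1.3585, 1.2756, -0.6817)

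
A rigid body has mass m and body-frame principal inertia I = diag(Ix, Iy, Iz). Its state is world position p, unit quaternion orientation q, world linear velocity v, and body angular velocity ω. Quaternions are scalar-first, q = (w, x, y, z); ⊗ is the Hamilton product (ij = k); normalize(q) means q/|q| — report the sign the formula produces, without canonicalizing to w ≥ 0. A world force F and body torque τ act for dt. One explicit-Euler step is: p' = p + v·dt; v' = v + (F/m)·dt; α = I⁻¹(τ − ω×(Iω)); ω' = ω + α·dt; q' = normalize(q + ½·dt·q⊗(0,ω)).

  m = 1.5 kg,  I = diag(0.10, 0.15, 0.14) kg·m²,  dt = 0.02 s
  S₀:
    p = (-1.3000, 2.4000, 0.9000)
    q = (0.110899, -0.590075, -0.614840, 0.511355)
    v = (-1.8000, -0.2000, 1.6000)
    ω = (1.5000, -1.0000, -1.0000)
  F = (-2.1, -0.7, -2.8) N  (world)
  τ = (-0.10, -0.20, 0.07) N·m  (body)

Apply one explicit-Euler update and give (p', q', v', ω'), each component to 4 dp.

p' = (-1.3360, 2.3960, 0.9320)
q' = (0.1187, -0.5770, -0.6140, 0.5253)
v' = (-1.8280, -0.2093, 1.5627)
ω' = (1.4820, -1.0347, -0.9793)

angular accel α = (-0.9000, -1.7333, 1.0357)
ω + α·dt = (1.4820, -1.0347, -0.9793)
Hamilton product q⊗(0,ω) = (0.7816275, 1.2925435, 0.0660585, 1.4014360)
q' = normalize(q + ½dt·q⊗(0,ω)) = (0.1187, -0.5770, -0.6140, 0.5253)
linear accel F/m = (-1.4000, -0.4667, -1.8667)
p + v·dt = (-1.3360, 2.3960, 0.9320)
v' = v + a·dt = (-1.8280, -0.2093, 1.5627)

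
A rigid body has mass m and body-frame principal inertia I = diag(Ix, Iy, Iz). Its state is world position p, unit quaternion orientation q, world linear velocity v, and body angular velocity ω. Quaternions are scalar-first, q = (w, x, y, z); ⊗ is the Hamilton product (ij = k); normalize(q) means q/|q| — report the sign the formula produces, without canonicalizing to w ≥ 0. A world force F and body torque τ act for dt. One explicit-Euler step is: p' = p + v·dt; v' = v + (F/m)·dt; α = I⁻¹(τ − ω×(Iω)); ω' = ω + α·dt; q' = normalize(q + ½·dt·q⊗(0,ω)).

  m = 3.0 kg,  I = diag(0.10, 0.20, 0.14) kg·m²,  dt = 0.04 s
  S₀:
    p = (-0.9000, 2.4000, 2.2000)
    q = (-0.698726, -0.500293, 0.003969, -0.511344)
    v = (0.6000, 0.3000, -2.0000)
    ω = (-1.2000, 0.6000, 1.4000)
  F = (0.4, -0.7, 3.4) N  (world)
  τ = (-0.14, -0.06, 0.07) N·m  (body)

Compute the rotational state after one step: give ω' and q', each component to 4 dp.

ω' = (-1.2358, 0.5746, 1.4406)
q' = (-0.6959, -0.4769, 0.0218, -0.5364)

(τ − ω×Iω)/I = (-0.8960, -0.6360, 1.0143)
ω' = ω + α·dt = (-1.2358, 0.5746, 1.4406)
Hamilton product q⊗(0,ω) = (0.1131486, 1.1508342, 0.8947874, -1.2736294)
q + ½dt·q⊗(0,ω), renormalized = (-0.6959, -0.4769, 0.0218, -0.5364)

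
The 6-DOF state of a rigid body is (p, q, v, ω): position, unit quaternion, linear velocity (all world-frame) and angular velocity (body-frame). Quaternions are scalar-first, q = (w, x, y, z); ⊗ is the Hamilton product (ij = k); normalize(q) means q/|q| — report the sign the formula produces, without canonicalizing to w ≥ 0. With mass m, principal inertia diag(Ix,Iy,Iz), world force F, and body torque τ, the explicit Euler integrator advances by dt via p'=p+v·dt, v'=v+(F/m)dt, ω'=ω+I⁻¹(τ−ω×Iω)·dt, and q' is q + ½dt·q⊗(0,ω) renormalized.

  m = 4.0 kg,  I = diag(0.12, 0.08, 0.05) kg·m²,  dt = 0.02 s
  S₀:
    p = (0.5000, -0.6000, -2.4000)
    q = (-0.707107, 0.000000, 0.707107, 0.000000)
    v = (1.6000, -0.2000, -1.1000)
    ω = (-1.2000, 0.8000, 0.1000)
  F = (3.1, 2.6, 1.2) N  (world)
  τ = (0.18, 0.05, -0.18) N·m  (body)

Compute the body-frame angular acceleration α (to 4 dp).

precession coupling ω×(Iω) = (-0.0024, -0.0084, 0.0384)
α = I⁻¹(τ − ω×Iω) = (1.5200, 0.7300, -4.3680)

α = (1.5200, 0.7300, -4.3680)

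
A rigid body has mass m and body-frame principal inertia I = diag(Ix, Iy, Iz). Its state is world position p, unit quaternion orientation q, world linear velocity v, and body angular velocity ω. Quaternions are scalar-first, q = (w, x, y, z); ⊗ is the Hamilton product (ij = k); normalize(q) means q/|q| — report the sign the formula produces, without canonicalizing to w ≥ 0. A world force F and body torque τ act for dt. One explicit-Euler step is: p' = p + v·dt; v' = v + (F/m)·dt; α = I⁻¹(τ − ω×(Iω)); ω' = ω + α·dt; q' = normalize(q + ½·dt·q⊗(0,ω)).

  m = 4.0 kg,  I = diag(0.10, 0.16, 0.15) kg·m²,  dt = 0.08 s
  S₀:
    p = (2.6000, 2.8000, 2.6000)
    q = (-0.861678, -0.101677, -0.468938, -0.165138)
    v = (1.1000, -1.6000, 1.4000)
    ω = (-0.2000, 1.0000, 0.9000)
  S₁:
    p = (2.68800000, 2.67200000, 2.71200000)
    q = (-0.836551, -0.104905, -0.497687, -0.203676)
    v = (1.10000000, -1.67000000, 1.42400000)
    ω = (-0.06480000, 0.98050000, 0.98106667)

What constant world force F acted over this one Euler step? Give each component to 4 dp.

F = (0.0000, -3.5000, 1.2000)

Δv = v₁−v₀ = (0.00000000, -0.07000000, 0.02400000)
F = m·Δv/dt = (0.0000, -3.5000, 1.2000)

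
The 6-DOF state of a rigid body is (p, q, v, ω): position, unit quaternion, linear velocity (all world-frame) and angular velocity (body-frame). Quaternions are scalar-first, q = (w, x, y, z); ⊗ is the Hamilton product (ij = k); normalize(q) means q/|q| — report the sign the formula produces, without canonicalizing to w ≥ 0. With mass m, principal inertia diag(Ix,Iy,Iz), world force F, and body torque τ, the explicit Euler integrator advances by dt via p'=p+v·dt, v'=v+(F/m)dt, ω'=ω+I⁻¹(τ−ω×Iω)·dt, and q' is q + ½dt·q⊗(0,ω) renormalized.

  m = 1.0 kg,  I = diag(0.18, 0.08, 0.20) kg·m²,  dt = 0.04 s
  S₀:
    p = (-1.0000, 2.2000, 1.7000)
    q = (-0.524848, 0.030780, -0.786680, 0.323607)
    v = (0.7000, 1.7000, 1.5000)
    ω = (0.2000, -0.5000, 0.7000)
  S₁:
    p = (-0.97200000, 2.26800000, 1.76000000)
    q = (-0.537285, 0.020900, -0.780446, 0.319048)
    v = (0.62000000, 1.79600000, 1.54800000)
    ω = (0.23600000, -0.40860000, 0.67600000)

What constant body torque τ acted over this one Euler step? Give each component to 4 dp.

ω₁ − ω₀ = (0.03600000, 0.09140000, -0.02400000)
ω₀×(Iω₀) = (-0.0420, -0.0028, 0.0100)
applied torque τ = (0.1200, 0.1800, -0.1100)

τ = (0.1200, 0.1800, -0.1100)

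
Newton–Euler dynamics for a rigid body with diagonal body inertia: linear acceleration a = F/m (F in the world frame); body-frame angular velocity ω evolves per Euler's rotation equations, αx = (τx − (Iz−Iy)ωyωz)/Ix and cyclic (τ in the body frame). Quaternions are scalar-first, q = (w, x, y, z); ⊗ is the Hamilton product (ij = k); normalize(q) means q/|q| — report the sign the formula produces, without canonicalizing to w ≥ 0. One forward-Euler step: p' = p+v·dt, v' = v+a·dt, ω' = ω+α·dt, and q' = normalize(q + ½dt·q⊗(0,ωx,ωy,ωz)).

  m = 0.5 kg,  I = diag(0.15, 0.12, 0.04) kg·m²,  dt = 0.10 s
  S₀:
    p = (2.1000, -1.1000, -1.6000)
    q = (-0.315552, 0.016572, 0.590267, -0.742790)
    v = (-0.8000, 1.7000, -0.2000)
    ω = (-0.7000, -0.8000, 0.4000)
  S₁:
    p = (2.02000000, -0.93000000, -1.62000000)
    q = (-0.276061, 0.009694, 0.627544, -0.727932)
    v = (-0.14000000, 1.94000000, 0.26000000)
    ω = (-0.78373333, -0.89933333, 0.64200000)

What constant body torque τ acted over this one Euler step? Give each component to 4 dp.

ω₁ − ω₀ = (-0.08373333, -0.09933333, 0.24200000)
gyro term ω₀×Iω₀ = (0.0256, -0.0308, -0.0168)
I·α + gyro = (-0.1000, -0.1500, 0.0800)

τ = (-0.1000, -0.1500, 0.0800)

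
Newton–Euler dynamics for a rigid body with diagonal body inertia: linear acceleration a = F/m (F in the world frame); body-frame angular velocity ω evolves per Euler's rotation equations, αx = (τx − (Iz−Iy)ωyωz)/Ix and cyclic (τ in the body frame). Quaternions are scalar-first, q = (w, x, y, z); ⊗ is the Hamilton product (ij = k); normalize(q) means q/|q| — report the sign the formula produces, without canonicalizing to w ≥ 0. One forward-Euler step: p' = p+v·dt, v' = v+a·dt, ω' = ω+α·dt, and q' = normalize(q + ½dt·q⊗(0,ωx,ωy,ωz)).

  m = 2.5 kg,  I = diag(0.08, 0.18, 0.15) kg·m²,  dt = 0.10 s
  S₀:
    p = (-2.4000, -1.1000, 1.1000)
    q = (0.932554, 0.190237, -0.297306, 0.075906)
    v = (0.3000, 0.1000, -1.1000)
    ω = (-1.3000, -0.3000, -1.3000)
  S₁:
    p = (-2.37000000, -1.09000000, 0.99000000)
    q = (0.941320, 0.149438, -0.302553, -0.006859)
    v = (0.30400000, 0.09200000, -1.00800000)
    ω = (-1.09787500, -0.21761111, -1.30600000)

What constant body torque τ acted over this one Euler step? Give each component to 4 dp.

τ = (0.1500, 0.0300, 0.0300)

Δω = ω₁−ω₀ = (0.20212500, 0.08238889, -0.00600000)
I·α + gyro = (0.1500, 0.0300, 0.0300)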